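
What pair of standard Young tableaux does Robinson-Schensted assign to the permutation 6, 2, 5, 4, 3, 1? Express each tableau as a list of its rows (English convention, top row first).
Insert each entry of the permutation into P by Schensted row insertion, recording in Q the position of each new cell.

Insert 6: appended to row 1. P = [[6]].
Insert 2: 2 bumps 6 from row 1; 6 starts row 2. P = [[2], [6]].
Insert 5: appended to row 1. P = [[2, 5], [6]].
Insert 4: 4 bumps 5 from row 1; 5 bumps 6 from row 2; 6 starts row 3. P = [[2, 4], [5], [6]].
Insert 3: 3 bumps 4 from row 1; 4 bumps 5 from row 2; 5 bumps 6 from row 3; 6 starts row 4. P = [[2, 3], [4], [5], [6]].
Insert 1: 1 bumps 2 from row 1; 2 bumps 4 from row 2; 4 bumps 5 from row 3; 5 bumps 6 from row 4; 6 starts row 5. P = [[1, 3], [2], [4], [5], [6]].

So P = [[1, 3], [2], [4], [5], [6]], Q = [[1, 3], [2], [4], [5], [6]].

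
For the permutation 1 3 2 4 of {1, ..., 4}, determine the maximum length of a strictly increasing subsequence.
3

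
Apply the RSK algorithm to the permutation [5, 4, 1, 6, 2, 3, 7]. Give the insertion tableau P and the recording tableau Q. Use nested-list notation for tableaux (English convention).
Insert each entry of the permutation into P by Schensted row insertion, recording in Q the position of each new cell.

After inserting 5: P = [[5]].
After inserting 4: P = [[4], [5]].
After inserting 1: P = [[1], [4], [5]].
After inserting 6: P = [[1, 6], [4], [5]].
After inserting 2: P = [[1, 2], [4, 6], [5]].
After inserting 3: P = [[1, 2, 3], [4, 6], [5]].
After inserting 7: P = [[1, 2, 3, 7], [4, 6], [5]].

So P = [[1, 2, 3, 7], [4, 6], [5]], Q = [[1, 4, 6, 7], [2, 5], [3]].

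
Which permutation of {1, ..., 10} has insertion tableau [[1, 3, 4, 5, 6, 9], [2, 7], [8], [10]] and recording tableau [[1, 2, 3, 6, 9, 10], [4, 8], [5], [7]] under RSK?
2 3 10 8 4 7 1 5 6 9

Reverse the RSK construction: for i from n down to 1, find the cell of Q containing i, remove the entry at that cell from P, and reverse-bump it up through P; the value ejected from row 1 is w(i).

Step i=10: Q has 10 at row 1, column 6; remove that cell from P, ejecting 9. So w(10) = 9. P is now [[1, 3, 4, 5, 6], [2, 7], [8], [10]].
Step i=9: Q has 9 at row 1, column 5; remove that cell from P, ejecting 6. So w(9) = 6. P is now [[1, 3, 4, 5], [2, 7], [8], [10]].
Step i=8: Q has 8 at row 2, column 2; remove 7 from row 2 of P and reverse-bump: 7 enters row 1 and ejects 5. So w(8) = 5. P is now [[1, 3, 4, 7], [2], [8], [10]].
Step i=7: Q has 7 at row 4, column 1; remove 10 from row 4 of P and reverse-bump: 10 enters row 3 and ejects 8; 8 enters row 2 and ejects 2; 2 enters row 1 and ejects 1. So w(7) = 1. P is now [[2, 3, 4, 7], [8], [10]].
Step i=6: Q has 6 at row 1, column 4; remove that cell from P, ejecting 7. So w(6) = 7. P is now [[2, 3, 4], [8], [10]].
Step i=5: Q has 5 at row 3, column 1; remove 10 from row 3 of P and reverse-bump: 10 enters row 2 and ejects 8; 8 enters row 1 and ejects 4. So w(5) = 4. P is now [[2, 3, 8], [10]].
Step i=4: Q has 4 at row 2, column 1; remove 10 from row 2 of P and reverse-bump: 10 enters row 1 and ejects 8. So w(4) = 8. P is now [[2, 3, 10]].
Step i=3: Q has 3 at row 1, column 3; remove that cell from P, ejecting 10. So w(3) = 10. P is now [[2, 3]].
Step i=2: Q has 2 at row 1, column 2; remove that cell from P, ejecting 3. So w(2) = 3. P is now [[2]].
Step i=1: Q has 1 at row 1, column 1; remove that cell from P, ejecting 2. So w(1) = 2. P is now [].

So w = 2 3 10 8 4 7 1 5 6 9.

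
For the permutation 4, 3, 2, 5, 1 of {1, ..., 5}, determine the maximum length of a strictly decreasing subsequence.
4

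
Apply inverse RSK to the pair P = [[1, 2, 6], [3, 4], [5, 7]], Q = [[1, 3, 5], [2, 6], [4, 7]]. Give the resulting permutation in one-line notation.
Reverse the RSK construction: for i from n down to 1, find the cell of Q containing i, remove the entry at that cell from P, and reverse-bump it up through P; the value ejected from row 1 is w(i).

Step i=7: Q has 7 at row 3, column 2; remove 7 from row 3 of P and reverse-bump: 7 enters row 2 and ejects 4; 4 enters row 1 and ejects 2. So w(7) = 2. P is now [[1, 4, 6], [3, 7], [5]].
Step i=6: Q has 6 at row 2, column 2; remove 7 from row 2 of P and reverse-bump: 7 enters row 1 and ejects 6. So w(6) = 6. P is now [[1, 4, 7], [3], [5]].
Step i=5: Q has 5 at row 1, column 3; remove that cell from P, ejecting 7. So w(5) = 7. P is now [[1, 4], [3], [5]].
Step i=4: Q has 4 at row 3, column 1; remove 5 from row 3 of P and reverse-bump: 5 enters row 2 and ejects 3; 3 enters row 1 and ejects 1. So w(4) = 1. P is now [[3, 4], [5]].
Step i=3: Q has 3 at row 1, column 2; remove that cell from P, ejecting 4. So w(3) = 4. P is now [[3], [5]].
Step i=2: Q has 2 at row 2, column 1; remove 5 from row 2 of P and reverse-bump: 5 enters row 1 and ejects 3. So w(2) = 3. P is now [[5]].
Step i=1: Q has 1 at row 1, column 1; remove that cell from P, ejecting 5. So w(1) = 5. P is now [].

So w = 5 3 4 1 7 6 2.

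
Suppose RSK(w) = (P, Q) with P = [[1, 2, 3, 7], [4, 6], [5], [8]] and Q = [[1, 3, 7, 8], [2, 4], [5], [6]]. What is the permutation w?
Reverse the RSK construction: for i from n down to 1, find the cell of Q containing i, remove the entry at that cell from P, and reverse-bump it up through P; the value ejected from row 1 is w(i).

Step i=8: Q has 8 at row 1, column 4; remove that cell from P, ejecting 7. So w(8) = 7. P is now [[1, 2, 3], [4, 6], [5], [8]].
Step i=7: Q has 7 at row 1, column 3; remove that cell from P, ejecting 3. So w(7) = 3. P is now [[1, 2], [4, 6], [5], [8]].
Step i=6: Q has 6 at row 4, column 1; remove 8 from row 4 of P and reverse-bump: 8 enters row 3 and ejects 5; 5 enters row 2 and ejects 4; 4 enters row 1 and ejects 2. So w(6) = 2. P is now [[1, 4], [5, 6], [8]].
Step i=5: Q has 5 at row 3, column 1; remove 8 from row 3 of P and reverse-bump: 8 enters row 2 and ejects 6; 6 enters row 1 and ejects 4. So w(5) = 4. P is now [[1, 6], [5, 8]].
Step i=4: Q has 4 at row 2, column 2; remove 8 from row 2 of P and reverse-bump: 8 enters row 1 and ejects 6. So w(4) = 6. P is now [[1, 8], [5]].
Step i=3: Q has 3 at row 1, column 2; remove that cell from P, ejecting 8. So w(3) = 8. P is now [[1], [5]].
Step i=2: Q has 2 at row 2, column 1; remove 5 from row 2 of P and reverse-bump: 5 enters row 1 and ejects 1. So w(2) = 1. P is now [[5]].
Step i=1: Q has 1 at row 1, column 1; remove that cell from P, ejecting 5. So w(1) = 5. P is now [].

So w = 5 1 8 6 4 2 3 7.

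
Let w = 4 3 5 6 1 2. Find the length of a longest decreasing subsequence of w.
3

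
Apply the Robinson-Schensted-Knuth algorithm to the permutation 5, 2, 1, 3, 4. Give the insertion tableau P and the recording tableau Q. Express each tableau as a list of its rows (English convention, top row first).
P = [[1, 3, 4], [2], [5]], Q = [[1, 4, 5], [2], [3]]

Insert each entry of the permutation into P by Schensted row insertion, recording in Q the position of each new cell.

Insert 5: appended to row 1. P = [[5]].
Insert 2: 2 bumps 5 from row 1; 5 starts row 2. P = [[2], [5]].
Insert 1: 1 bumps 2 from row 1; 2 bumps 5 from row 2; 5 starts row 3. P = [[1], [2], [5]].
Insert 3: appended to row 1. P = [[1, 3], [2], [5]].
Insert 4: appended to row 1. P = [[1, 3, 4], [2], [5]].

So P = [[1, 3, 4], [2], [5]], Q = [[1, 4, 5], [2], [3]].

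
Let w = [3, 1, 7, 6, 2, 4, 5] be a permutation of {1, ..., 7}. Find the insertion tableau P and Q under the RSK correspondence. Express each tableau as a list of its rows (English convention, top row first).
P = [[1, 2, 4, 5], [3, 6], [7]], Q = [[1, 3, 6, 7], [2, 4], [5]]

Insert each entry of the permutation into P by Schensted row insertion, recording in Q the position of each new cell.

Insert 3: appended to row 1. P = [[3]], Q = [[1]].
Insert 1: 1 bumps 3 from row 1; 3 starts row 2. P = [[1], [3]], Q = [[1], [2]].
Insert 7: appended to row 1. P = [[1, 7], [3]], Q = [[1, 3], [2]].
Insert 6: 6 bumps 7 from row 1; 7 appends to row 2. P = [[1, 6], [3, 7]], Q = [[1, 3], [2, 4]].
Insert 2: 2 bumps 6 from row 1; 6 bumps 7 from row 2; 7 starts row 3. P = [[1, 2], [3, 6], [7]], Q = [[1, 3], [2, 4], [5]].
Insert 4: appended to row 1. P = [[1, 2, 4], [3, 6], [7]], Q = [[1, 3, 6], [2, 4], [5]].
Insert 5: appended to row 1. P = [[1, 2, 4, 5], [3, 6], [7]], Q = [[1, 3, 6, 7], [2, 4], [5]].

So P = [[1, 2, 4, 5], [3, 6], [7]], Q = [[1, 3, 6, 7], [2, 4], [5]].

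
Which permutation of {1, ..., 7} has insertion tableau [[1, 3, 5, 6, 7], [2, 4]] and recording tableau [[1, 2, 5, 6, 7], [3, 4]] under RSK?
2 4 1 3 5 6 7

Reverse the RSK construction: for i from n down to 1, find the cell of Q containing i, remove the entry at that cell from P, and reverse-bump it up through P; the value ejected from row 1 is w(i).

Step i=7: Q has 7 at row 1, column 5; remove that cell from P, ejecting 7. So w(7) = 7. P is now [[1, 3, 5, 6], [2, 4]].
Step i=6: Q has 6 at row 1, column 4; remove that cell from P, ejecting 6. So w(6) = 6. P is now [[1, 3, 5], [2, 4]].
Step i=5: Q has 5 at row 1, column 3; remove that cell from P, ejecting 5. So w(5) = 5. P is now [[1, 3], [2, 4]].
Step i=4: Q has 4 at row 2, column 2; remove 4 from row 2 of P and reverse-bump: 4 enters row 1 and ejects 3. So w(4) = 3. P is now [[1, 4], [2]].
Step i=3: Q has 3 at row 2, column 1; remove 2 from row 2 of P and reverse-bump: 2 enters row 1 and ejects 1. So w(3) = 1. P is now [[2, 4]].
Step i=2: Q has 2 at row 1, column 2; remove that cell from P, ejecting 4. So w(2) = 4. P is now [[2]].
Step i=1: Q has 1 at row 1, column 1; remove that cell from P, ejecting 2. So w(1) = 2. P is now [].

So w = 2 4 1 3 5 6 7.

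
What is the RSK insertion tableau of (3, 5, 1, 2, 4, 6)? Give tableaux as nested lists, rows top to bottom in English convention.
P = [[1, 2, 4, 6], [3, 5]]

Insert 3: appended to row 1. P = [[3]].
Insert 5: appended to row 1. P = [[3, 5]].
Insert 1: 1 bumps 3 from row 1; 3 starts row 2. P = [[1, 5], [3]].
Insert 2: 2 bumps 5 from row 1; 5 appends to row 2. P = [[1, 2], [3, 5]].
Insert 4: appended to row 1. P = [[1, 2, 4], [3, 5]].
Insert 6: appended to row 1. P = [[1, 2, 4, 6], [3, 5]].

So P = [[1, 2, 4, 6], [3, 5]].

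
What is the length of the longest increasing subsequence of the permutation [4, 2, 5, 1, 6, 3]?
3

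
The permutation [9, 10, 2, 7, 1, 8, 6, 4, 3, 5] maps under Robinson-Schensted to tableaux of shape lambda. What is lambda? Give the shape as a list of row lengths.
Row-insert each entry into an empty tableau.

After inserting 9: P = [[9]].
After inserting 10: P = [[9, 10]].
After inserting 2: P = [[2, 10], [9]].
After inserting 7: P = [[2, 7], [9, 10]].
After inserting 1: P = [[1, 7], [2, 10], [9]].
After inserting 8: P = [[1, 7, 8], [2, 10], [9]].
After inserting 6: P = [[1, 6, 8], [2, 7], [9, 10]].
After inserting 4: P = [[1, 4, 8], [2, 6], [7, 10], [9]].
After inserting 3: P = [[1, 3, 8], [2, 4], [6, 10], [7], [9]].
After inserting 5: P = [[1, 3, 5], [2, 4, 8], [6, 10], [7], [9]].

The final insertion tableau P = [[1, 3, 5], [2, 4, 8], [6, 10], [7], [9]] has shape [3, 3, 2, 1, 1].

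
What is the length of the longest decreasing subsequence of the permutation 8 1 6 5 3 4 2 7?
5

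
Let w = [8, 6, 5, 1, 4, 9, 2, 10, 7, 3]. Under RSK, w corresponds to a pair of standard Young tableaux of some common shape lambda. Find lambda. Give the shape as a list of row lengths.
[4, 2, 2, 1, 1]

RSK row insertion gives P = [[1, 2, 3, 10], [4, 7], [5, 9], [6], [8]], which has shape [4, 2, 2, 1, 1].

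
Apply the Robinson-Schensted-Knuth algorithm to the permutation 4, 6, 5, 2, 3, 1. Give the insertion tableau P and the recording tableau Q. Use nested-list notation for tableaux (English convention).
P = [[1, 3], [2, 5], [4], [6]], Q = [[1, 2], [3, 5], [4], [6]]

Insert each entry of the permutation into P by Schensted row insertion, recording in Q the position of each new cell.

Insert 4: appended to row 1. P = [[4]].
Insert 6: appended to row 1. P = [[4, 6]].
Insert 5: 5 bumps 6 from row 1; 6 starts row 2. P = [[4, 5], [6]].
Insert 2: 2 bumps 4 from row 1; 4 bumps 6 from row 2; 6 starts row 3. P = [[2, 5], [4], [6]].
Insert 3: 3 bumps 5 from row 1; 5 appends to row 2. P = [[2, 3], [4, 5], [6]].
Insert 1: 1 bumps 2 from row 1; 2 bumps 4 from row 2; 4 bumps 6 from row 3; 6 starts row 4. P = [[1, 3], [2, 5], [4], [6]].

So P = [[1, 3], [2, 5], [4], [6]], Q = [[1, 2], [3, 5], [4], [6]].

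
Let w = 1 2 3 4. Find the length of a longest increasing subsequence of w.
4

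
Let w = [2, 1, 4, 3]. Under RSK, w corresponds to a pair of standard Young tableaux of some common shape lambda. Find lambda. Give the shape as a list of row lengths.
Row-insert each entry into an empty tableau.

After inserting 2: P = [[2]].
After inserting 1: P = [[1], [2]].
After inserting 4: P = [[1, 4], [2]].
After inserting 3: P = [[1, 3], [2, 4]].

The final insertion tableau P = [[1, 3], [2, 4]] has shape [2, 2].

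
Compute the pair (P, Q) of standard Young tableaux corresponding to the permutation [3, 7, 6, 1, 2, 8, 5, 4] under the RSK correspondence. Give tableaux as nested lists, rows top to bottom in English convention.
Insert each entry of the permutation into P by Schensted row insertion, recording in Q the position of each new cell.

Insert 3: appended to row 1. P = [[3]], Q = [[1]].
Insert 7: appended to row 1. P = [[3, 7]], Q = [[1, 2]].
Insert 6: 6 bumps 7 from row 1; 7 starts row 2. P = [[3, 6], [7]], Q = [[1, 2], [3]].
Insert 1: 1 bumps 3 from row 1; 3 bumps 7 from row 2; 7 starts row 3. P = [[1, 6], [3], [7]], Q = [[1, 2], [3], [4]].
Insert 2: 2 bumps 6 from row 1; 6 appends to row 2. P = [[1, 2], [3, 6], [7]], Q = [[1, 2], [3, 5], [4]].
Insert 8: appended to row 1. P = [[1, 2, 8], [3, 6], [7]], Q = [[1, 2, 6], [3, 5], [4]].
Insert 5: 5 bumps 8 from row 1; 8 appends to row 2. P = [[1, 2, 5], [3, 6, 8], [7]], Q = [[1, 2, 6], [3, 5, 7], [4]].
Insert 4: 4 bumps 5 from row 1; 5 bumps 6 from row 2; 6 bumps 7 from row 3; 7 starts row 4. P = [[1, 2, 4], [3, 5, 8], [6], [7]], Q = [[1, 2, 6], [3, 5, 7], [4], [8]].

So P = [[1, 2, 4], [3, 5, 8], [6], [7]], Q = [[1, 2, 6], [3, 5, 7], [4], [8]].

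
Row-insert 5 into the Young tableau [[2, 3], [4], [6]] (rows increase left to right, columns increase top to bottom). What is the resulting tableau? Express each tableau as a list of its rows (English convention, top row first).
[[2, 3, 5], [4], [6]]

5 is larger than every entry of row 1, so it is appended to row 1. The new tableau is [[2, 3, 5], [4], [6]].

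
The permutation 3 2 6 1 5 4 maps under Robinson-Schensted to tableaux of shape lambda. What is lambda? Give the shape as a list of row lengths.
Row-insert each entry into an empty tableau.

After inserting 3: P = [[3]].
After inserting 2: P = [[2], [3]].
After inserting 6: P = [[2, 6], [3]].
After inserting 1: P = [[1, 6], [2], [3]].
After inserting 5: P = [[1, 5], [2, 6], [3]].
After inserting 4: P = [[1, 4], [2, 5], [3, 6]].

The final insertion tableau P = [[1, 4], [2, 5], [3, 6]] has shape [2, 2, 2].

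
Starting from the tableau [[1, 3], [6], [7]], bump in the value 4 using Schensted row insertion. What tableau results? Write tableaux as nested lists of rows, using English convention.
4 is larger than every entry of row 1, so it is appended to row 1. The new tableau is [[1, 3, 4], [6], [7]].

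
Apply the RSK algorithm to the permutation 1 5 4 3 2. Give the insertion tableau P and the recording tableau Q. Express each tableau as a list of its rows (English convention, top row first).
P = [[1, 2], [3], [4], [5]], Q = [[1, 2], [3], [4], [5]]

Insert each entry of the permutation into P by Schensted row insertion, recording in Q the position of each new cell.

Insert 1: appended to row 1. P = [[1]], Q = [[1]].
Insert 5: appended to row 1. P = [[1, 5]], Q = [[1, 2]].
Insert 4: 4 bumps 5 from row 1; 5 starts row 2. P = [[1, 4], [5]], Q = [[1, 2], [3]].
Insert 3: 3 bumps 4 from row 1; 4 bumps 5 from row 2; 5 starts row 3. P = [[1, 3], [4], [5]], Q = [[1, 2], [3], [4]].
Insert 2: 2 bumps 3 from row 1; 3 bumps 4 from row 2; 4 bumps 5 from row 3; 5 starts row 4. P = [[1, 2], [3], [4], [5]], Q = [[1, 2], [3], [4], [5]].

So P = [[1, 2], [3], [4], [5]], Q = [[1, 2], [3], [4], [5]].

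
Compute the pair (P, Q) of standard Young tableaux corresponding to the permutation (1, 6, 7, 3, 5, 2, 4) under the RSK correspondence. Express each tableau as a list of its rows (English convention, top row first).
P = [[1, 2, 4], [3, 5], [6, 7]], Q = [[1, 2, 3], [4, 5], [6, 7]]

Insert each entry of the permutation into P by Schensted row insertion, recording in Q the position of each new cell.

Insert 1: appended to row 1. P = [[1]].
Insert 6: appended to row 1. P = [[1, 6]].
Insert 7: appended to row 1. P = [[1, 6, 7]].
Insert 3: 3 bumps 6 from row 1; 6 starts row 2. P = [[1, 3, 7], [6]].
Insert 5: 5 bumps 7 from row 1; 7 appends to row 2. P = [[1, 3, 5], [6, 7]].
Insert 2: 2 bumps 3 from row 1; 3 bumps 6 from row 2; 6 starts row 3. P = [[1, 2, 5], [3, 7], [6]].
Insert 4: 4 bumps 5 from row 1; 5 bumps 7 from row 2; 7 appends to row 3. P = [[1, 2, 4], [3, 5], [6, 7]].

So P = [[1, 2, 4], [3, 5], [6, 7]], Q = [[1, 2, 3], [4, 5], [6, 7]].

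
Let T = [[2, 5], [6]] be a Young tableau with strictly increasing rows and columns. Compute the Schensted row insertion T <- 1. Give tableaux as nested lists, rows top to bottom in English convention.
In row 1, 1 replaces 2 (the leftmost entry greater than 1); 2 is bumped to row 2. In row 2, 2 replaces 6 (the leftmost entry greater than 2); 6 is bumped to row 3. 6 starts a new row 3. The new tableau is [[1, 5], [2], [6]].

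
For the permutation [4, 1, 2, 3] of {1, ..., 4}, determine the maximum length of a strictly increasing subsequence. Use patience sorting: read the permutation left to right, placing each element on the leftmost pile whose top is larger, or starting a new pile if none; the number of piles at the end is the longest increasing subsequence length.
4: new pile. tops = [4]
1: onto pile 1 (replacing 4). tops = [1]
2: new pile. tops = [1, 2]
3: new pile. tops = [1, 2, 3]

3 piles, so the longest increasing subsequence has length 3.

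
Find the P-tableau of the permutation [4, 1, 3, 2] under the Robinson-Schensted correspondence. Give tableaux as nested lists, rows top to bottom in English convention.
Insert 4: appended to row 1. P = [[4]].
Insert 1: 1 bumps 4 from row 1; 4 starts row 2. P = [[1], [4]].
Insert 3: appended to row 1. P = [[1, 3], [4]].
Insert 2: 2 bumps 3 from row 1; 3 bumps 4 from row 2; 4 starts row 3. P = [[1, 2], [3], [4]].

So P = [[1, 2], [3], [4]].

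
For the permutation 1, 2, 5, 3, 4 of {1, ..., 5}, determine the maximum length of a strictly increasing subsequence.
4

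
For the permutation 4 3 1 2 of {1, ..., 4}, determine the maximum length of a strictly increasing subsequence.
2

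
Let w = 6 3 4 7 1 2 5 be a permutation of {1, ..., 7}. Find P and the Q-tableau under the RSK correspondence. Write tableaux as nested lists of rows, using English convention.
Insert each entry of the permutation into P by Schensted row insertion, recording in Q the position of each new cell.

After inserting 6: P = [[6]].
After inserting 3: P = [[3], [6]].
After inserting 4: P = [[3, 4], [6]].
After inserting 7: P = [[3, 4, 7], [6]].
After inserting 1: P = [[1, 4, 7], [3], [6]].
After inserting 2: P = [[1, 2, 7], [3, 4], [6]].
After inserting 5: P = [[1, 2, 5], [3, 4, 7], [6]].

So P = [[1, 2, 5], [3, 4, 7], [6]], Q = [[1, 3, 4], [2, 6, 7], [5]].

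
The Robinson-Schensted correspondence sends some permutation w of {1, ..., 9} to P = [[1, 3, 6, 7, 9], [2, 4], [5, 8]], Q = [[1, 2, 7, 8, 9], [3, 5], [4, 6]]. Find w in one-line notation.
5 8 2 1 4 3 6 7 9

Reverse the RSK construction: for i from n down to 1, find the cell of Q containing i, remove the entry at that cell from P, and reverse-bump it up through P; the value ejected from row 1 is w(i).

Step i=9: Q has 9 at row 1, column 5; remove that cell from P, ejecting 9. So w(9) = 9. P is now [[1, 3, 6, 7], [2, 4], [5, 8]].
Step i=8: Q has 8 at row 1, column 4; remove that cell from P, ejecting 7. So w(8) = 7. P is now [[1, 3, 6], [2, 4], [5, 8]].
Step i=7: Q has 7 at row 1, column 3; remove that cell from P, ejecting 6. So w(7) = 6. P is now [[1, 3], [2, 4], [5, 8]].
Step i=6: Q has 6 at row 3, column 2; remove 8 from row 3 of P and reverse-bump: 8 enters row 2 and ejects 4; 4 enters row 1 and ejects 3. So w(6) = 3. P is now [[1, 4], [2, 8], [5]].
Step i=5: Q has 5 at row 2, column 2; remove 8 from row 2 of P and reverse-bump: 8 enters row 1 and ejects 4. So w(5) = 4. P is now [[1, 8], [2], [5]].
Step i=4: Q has 4 at row 3, column 1; remove 5 from row 3 of P and reverse-bump: 5 enters row 2 and ejects 2; 2 enters row 1 and ejects 1. So w(4) = 1. P is now [[2, 8], [5]].
Step i=3: Q has 3 at row 2, column 1; remove 5 from row 2 of P and reverse-bump: 5 enters row 1 and ejects 2. So w(3) = 2. P is now [[5, 8]].
Step i=2: Q has 2 at row 1, column 2; remove that cell from P, ejecting 8. So w(2) = 8. P is now [[5]].
Step i=1: Q has 1 at row 1, column 1; remove that cell from P, ejecting 5. So w(1) = 5. P is now [].

So w = 5 8 2 1 4 3 6 7 9.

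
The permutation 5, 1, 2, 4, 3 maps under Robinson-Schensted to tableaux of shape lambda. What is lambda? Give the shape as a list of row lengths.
Row-insert each entry into an empty tableau.

After inserting 5: P = [[5]].
After inserting 1: P = [[1], [5]].
After inserting 2: P = [[1, 2], [5]].
After inserting 4: P = [[1, 2, 4], [5]].
After inserting 3: P = [[1, 2, 3], [4], [5]].

The final insertion tableau P = [[1, 2, 3], [4], [5]] has shape [3, 1, 1].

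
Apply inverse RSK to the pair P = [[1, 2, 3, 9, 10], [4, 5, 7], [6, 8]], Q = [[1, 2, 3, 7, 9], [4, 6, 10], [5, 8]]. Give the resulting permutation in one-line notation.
4 6 8 5 1 7 9 2 10 3

Reverse the RSK construction: for i from n down to 1, find the cell of Q containing i, remove the entry at that cell from P, and reverse-bump it up through P; the value ejected from row 1 is w(i).

Step i=10: Q has 10 at row 2, column 3; remove 7 from row 2 of P and reverse-bump: 7 enters row 1 and ejects 3. So w(10) = 3. P is now [[1, 2, 7, 9, 10], [4, 5], [6, 8]].
Step i=9: Q has 9 at row 1, column 5; remove that cell from P, ejecting 10. So w(9) = 10. P is now [[1, 2, 7, 9], [4, 5], [6, 8]].
Step i=8: Q has 8 at row 3, column 2; remove 8 from row 3 of P and reverse-bump: 8 enters row 2 and ejects 5; 5 enters row 1 and ejects 2. So w(8) = 2. P is now [[1, 5, 7, 9], [4, 8], [6]].
Step i=7: Q has 7 at row 1, column 4; remove that cell from P, ejecting 9. So w(7) = 9. P is now [[1, 5, 7], [4, 8], [6]].
Step i=6: Q has 6 at row 2, column 2; remove 8 from row 2 of P and reverse-bump: 8 enters row 1 and ejects 7. So w(6) = 7. P is now [[1, 5, 8], [4], [6]].
Step i=5: Q has 5 at row 3, column 1; remove 6 from row 3 of P and reverse-bump: 6 enters row 2 and ejects 4; 4 enters row 1 and ejects 1. So w(5) = 1. P is now [[4, 5, 8], [6]].
Step i=4: Q has 4 at row 2, column 1; remove 6 from row 2 of P and reverse-bump: 6 enters row 1 and ejects 5. So w(4) = 5. P is now [[4, 6, 8]].
Step i=3: Q has 3 at row 1, column 3; remove that cell from P, ejecting 8. So w(3) = 8. P is now [[4, 6]].
Step i=2: Q has 2 at row 1, column 2; remove that cell from P, ejecting 6. So w(2) = 6. P is now [[4]].
Step i=1: Q has 1 at row 1, column 1; remove that cell from P, ejecting 4. So w(1) = 4. P is now [].

So w = 4 6 8 5 1 7 9 2 10 3.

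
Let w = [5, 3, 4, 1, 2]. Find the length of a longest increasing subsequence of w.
2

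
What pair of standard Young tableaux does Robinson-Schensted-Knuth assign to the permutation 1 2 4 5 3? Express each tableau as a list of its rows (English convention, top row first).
Insert each entry of the permutation into P by Schensted row insertion, recording in Q the position of each new cell.

Insert 1: appended to row 1. P = [[1]].
Insert 2: appended to row 1. P = [[1, 2]].
Insert 4: appended to row 1. P = [[1, 2, 4]].
Insert 5: appended to row 1. P = [[1, 2, 4, 5]].
Insert 3: 3 bumps 4 from row 1; 4 starts row 2. P = [[1, 2, 3, 5], [4]].

So P = [[1, 2, 3, 5], [4]], Q = [[1, 2, 3, 4], [5]].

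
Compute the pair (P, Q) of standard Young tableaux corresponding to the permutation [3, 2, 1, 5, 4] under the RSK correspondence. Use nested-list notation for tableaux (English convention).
P = [[1, 4], [2, 5], [3]], Q = [[1, 4], [2, 5], [3]]

Insert each entry of the permutation into P by Schensted row insertion, recording in Q the position of each new cell.

After inserting 3: P = [[3]].
After inserting 2: P = [[2], [3]].
After inserting 1: P = [[1], [2], [3]].
After inserting 5: P = [[1, 5], [2], [3]].
After inserting 4: P = [[1, 4], [2, 5], [3]].

So P = [[1, 4], [2, 5], [3]], Q = [[1, 4], [2, 5], [3]].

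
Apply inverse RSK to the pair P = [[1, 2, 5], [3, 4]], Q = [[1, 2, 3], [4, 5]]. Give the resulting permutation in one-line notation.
3 4 5 1 2

Reverse the RSK construction: for i from n down to 1, find the cell of Q containing i, remove the entry at that cell from P, and reverse-bump it up through P; the value ejected from row 1 is w(i).

Step i=5: Q has 5 at row 2, column 2; remove 4 from row 2 of P and reverse-bump: 4 enters row 1 and ejects 2. So w(5) = 2. P is now [[1, 4, 5], [3]].
Step i=4: Q has 4 at row 2, column 1; remove 3 from row 2 of P and reverse-bump: 3 enters row 1 and ejects 1. So w(4) = 1. P is now [[3, 4, 5]].
Step i=3: Q has 3 at row 1, column 3; remove that cell from P, ejecting 5. So w(3) = 5. P is now [[3, 4]].
Step i=2: Q has 2 at row 1, column 2; remove that cell from P, ejecting 4. So w(2) = 4. P is now [[3]].
Step i=1: Q has 1 at row 1, column 1; remove that cell from P, ejecting 3. So w(1) = 3. P is now [].

So w = 3 4 5 1 2.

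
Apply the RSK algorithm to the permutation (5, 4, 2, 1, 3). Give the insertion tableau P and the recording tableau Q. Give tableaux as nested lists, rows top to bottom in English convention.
P = [[1, 3], [2], [4], [5]], Q = [[1, 5], [2], [3], [4]]

Insert each entry of the permutation into P by Schensted row insertion, recording in Q the position of each new cell.

Insert 5: appended to row 1. P = [[5]].
Insert 4: 4 bumps 5 from row 1; 5 starts row 2. P = [[4], [5]].
Insert 2: 2 bumps 4 from row 1; 4 bumps 5 from row 2; 5 starts row 3. P = [[2], [4], [5]].
Insert 1: 1 bumps 2 from row 1; 2 bumps 4 from row 2; 4 bumps 5 from row 3; 5 starts row 4. P = [[1], [2], [4], [5]].
Insert 3: appended to row 1. P = [[1, 3], [2], [4], [5]].

So P = [[1, 3], [2], [4], [5]], Q = [[1, 5], [2], [3], [4]].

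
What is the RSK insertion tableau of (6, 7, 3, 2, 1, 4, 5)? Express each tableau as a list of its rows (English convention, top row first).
Insert 6: appended to row 1. P = [[6]].
Insert 7: appended to row 1. P = [[6, 7]].
Insert 3: 3 bumps 6 from row 1; 6 starts row 2. P = [[3, 7], [6]].
Insert 2: 2 bumps 3 from row 1; 3 bumps 6 from row 2; 6 starts row 3. P = [[2, 7], [3], [6]].
Insert 1: 1 bumps 2 from row 1; 2 bumps 3 from row 2; 3 bumps 6 from row 3; 6 starts row 4. P = [[1, 7], [2], [3], [6]].
Insert 4: 4 bumps 7 from row 1; 7 appends to row 2. P = [[1, 4], [2, 7], [3], [6]].
Insert 5: appended to row 1. P = [[1, 4, 5], [2, 7], [3], [6]].

So P = [[1, 4, 5], [2, 7], [3], [6]].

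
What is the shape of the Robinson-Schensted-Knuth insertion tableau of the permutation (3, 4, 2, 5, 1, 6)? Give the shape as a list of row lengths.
[4, 1, 1]

Row-insert each entry into an empty tableau.

After inserting 3: P = [[3]].
After inserting 4: P = [[3, 4]].
After inserting 2: P = [[2, 4], [3]].
After inserting 5: P = [[2, 4, 5], [3]].
After inserting 1: P = [[1, 4, 5], [2], [3]].
After inserting 6: P = [[1, 4, 5, 6], [2], [3]].

The final insertion tableau P = [[1, 4, 5, 6], [2], [3]] has shape [4, 1, 1].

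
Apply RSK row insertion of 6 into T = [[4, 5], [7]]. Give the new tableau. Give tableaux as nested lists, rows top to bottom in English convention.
[[4, 5, 6], [7]]

6 is larger than every entry of row 1, so it is appended to row 1. The new tableau is [[4, 5, 6], [7]].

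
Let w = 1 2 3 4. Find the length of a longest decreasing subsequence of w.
1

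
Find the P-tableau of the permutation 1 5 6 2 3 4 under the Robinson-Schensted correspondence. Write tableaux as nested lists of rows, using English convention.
P = [[1, 2, 3, 4], [5, 6]]

After inserting 1: P = [[1]].
After inserting 5: P = [[1, 5]].
After inserting 6: P = [[1, 5, 6]].
After inserting 2: P = [[1, 2, 6], [5]].
After inserting 3: P = [[1, 2, 3], [5, 6]].
After inserting 4: P = [[1, 2, 3, 4], [5, 6]].

So P = [[1, 2, 3, 4], [5, 6]].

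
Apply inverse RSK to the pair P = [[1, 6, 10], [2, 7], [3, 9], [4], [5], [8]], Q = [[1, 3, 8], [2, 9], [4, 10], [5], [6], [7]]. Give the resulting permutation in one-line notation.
Reverse RSK: for i = n, n-1, ..., 1, locate i in Q, remove the corresponding corner cell from P, and reverse-bump its entry up through P; the value ejected from row 1 is w(i).

So w = 8 5 9 4 3 2 1 10 7 6.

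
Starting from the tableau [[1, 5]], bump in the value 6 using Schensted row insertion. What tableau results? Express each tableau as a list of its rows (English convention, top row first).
[[1, 5, 6]]

6 is larger than every entry of row 1, so it is appended to row 1. The new tableau is [[1, 5, 6]].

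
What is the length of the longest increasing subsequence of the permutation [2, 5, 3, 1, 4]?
3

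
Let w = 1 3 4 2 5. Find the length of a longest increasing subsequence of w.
4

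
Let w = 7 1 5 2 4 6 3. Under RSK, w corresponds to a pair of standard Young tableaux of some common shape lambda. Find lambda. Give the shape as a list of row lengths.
[4, 1, 1, 1]

Row-insert each entry into an empty tableau.

After inserting 7: P = [[7]].
After inserting 1: P = [[1], [7]].
After inserting 5: P = [[1, 5], [7]].
After inserting 2: P = [[1, 2], [5], [7]].
After inserting 4: P = [[1, 2, 4], [5], [7]].
After inserting 6: P = [[1, 2, 4, 6], [5], [7]].
After inserting 3: P = [[1, 2, 3, 6], [4], [5], [7]].

The final insertion tableau P = [[1, 2, 3, 6], [4], [5], [7]] has shape [4, 1, 1, 1].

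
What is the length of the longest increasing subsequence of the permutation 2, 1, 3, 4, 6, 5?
4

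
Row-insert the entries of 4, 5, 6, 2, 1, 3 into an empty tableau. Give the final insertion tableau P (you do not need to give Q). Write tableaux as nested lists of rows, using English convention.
Insert 4: appended to row 1. P = [[4]].
Insert 5: appended to row 1. P = [[4, 5]].
Insert 6: appended to row 1. P = [[4, 5, 6]].
Insert 2: 2 bumps 4 from row 1; 4 starts row 2. P = [[2, 5, 6], [4]].
Insert 1: 1 bumps 2 from row 1; 2 bumps 4 from row 2; 4 starts row 3. P = [[1, 5, 6], [2], [4]].
Insert 3: 3 bumps 5 from row 1; 5 appends to row 2. P = [[1, 3, 6], [2, 5], [4]].

So P = [[1, 3, 6], [2, 5], [4]].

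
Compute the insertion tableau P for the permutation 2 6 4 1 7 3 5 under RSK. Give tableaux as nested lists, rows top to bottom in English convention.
Insert 2: appended to row 1. P = [[2]].
Insert 6: appended to row 1. P = [[2, 6]].
Insert 4: 4 bumps 6 from row 1; 6 starts row 2. P = [[2, 4], [6]].
Insert 1: 1 bumps 2 from row 1; 2 bumps 6 from row 2; 6 starts row 3. P = [[1, 4], [2], [6]].
Insert 7: appended to row 1. P = [[1, 4, 7], [2], [6]].
Insert 3: 3 bumps 4 from row 1; 4 appends to row 2. P = [[1, 3, 7], [2, 4], [6]].
Insert 5: 5 bumps 7 from row 1; 7 appends to row 2. P = [[1, 3, 5], [2, 4, 7], [6]].

So P = [[1, 3, 5], [2, 4, 7], [6]].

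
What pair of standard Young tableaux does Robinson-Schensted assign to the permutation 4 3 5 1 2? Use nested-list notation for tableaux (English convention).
Insert each entry of the permutation into P by Schensted row insertion, recording in Q the position of each new cell.

Insert 4: appended to row 1. P = [[4]], Q = [[1]].
Insert 3: 3 bumps 4 from row 1; 4 starts row 2. P = [[3], [4]], Q = [[1], [2]].
Insert 5: appended to row 1. P = [[3, 5], [4]], Q = [[1, 3], [2]].
Insert 1: 1 bumps 3 from row 1; 3 bumps 4 from row 2; 4 starts row 3. P = [[1, 5], [3], [4]], Q = [[1, 3], [2], [4]].
Insert 2: 2 bumps 5 from row 1; 5 appends to row 2. P = [[1, 2], [3, 5], [4]], Q = [[1, 3], [2, 5], [4]].

So P = [[1, 2], [3, 5], [4]], Q = [[1, 3], [2, 5], [4]].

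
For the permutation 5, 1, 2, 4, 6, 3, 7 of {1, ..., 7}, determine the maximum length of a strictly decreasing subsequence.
3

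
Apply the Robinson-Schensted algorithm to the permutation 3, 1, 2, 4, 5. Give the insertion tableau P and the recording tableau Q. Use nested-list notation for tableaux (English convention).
Insert each entry of the permutation into P by Schensted row insertion, recording in Q the position of each new cell.

Insert 3: appended to row 1. P = [[3]].
Insert 1: 1 bumps 3 from row 1; 3 starts row 2. P = [[1], [3]].
Insert 2: appended to row 1. P = [[1, 2], [3]].
Insert 4: appended to row 1. P = [[1, 2, 4], [3]].
Insert 5: appended to row 1. P = [[1, 2, 4, 5], [3]].

So P = [[1, 2, 4, 5], [3]], Q = [[1, 3, 4, 5], [2]].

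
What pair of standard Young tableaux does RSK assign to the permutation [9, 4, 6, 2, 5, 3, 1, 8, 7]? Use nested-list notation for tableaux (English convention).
Insert each entry of the permutation into P by Schensted row insertion, recording in Q the position of each new cell.

Insert 9: appended to row 1. P = [[9]].
Insert 4: 4 bumps 9 from row 1; 9 starts row 2. P = [[4], [9]].
Insert 6: appended to row 1. P = [[4, 6], [9]].
Insert 2: 2 bumps 4 from row 1; 4 bumps 9 from row 2; 9 starts row 3. P = [[2, 6], [4], [9]].
Insert 5: 5 bumps 6 from row 1; 6 appends to row 2. P = [[2, 5], [4, 6], [9]].
Insert 3: 3 bumps 5 from row 1; 5 bumps 6 from row 2; 6 bumps 9 from row 3; 9 starts row 4. P = [[2, 3], [4, 5], [6], [9]].
Insert 1: 1 bumps 2 from row 1; 2 bumps 4 from row 2; 4 bumps 6 from row 3; 6 bumps 9 from row 4; 9 starts row 5. P = [[1, 3], [2, 5], [4], [6], [9]].
Insert 8: appended to row 1. P = [[1, 3, 8], [2, 5], [4], [6], [9]].
Insert 7: 7 bumps 8 from row 1; 8 appends to row 2. P = [[1, 3, 7], [2, 5, 8], [4], [6], [9]].

So P = [[1, 3, 7], [2, 5, 8], [4], [6], [9]], Q = [[1, 3, 8], [2, 5, 9], [4], [6], [7]].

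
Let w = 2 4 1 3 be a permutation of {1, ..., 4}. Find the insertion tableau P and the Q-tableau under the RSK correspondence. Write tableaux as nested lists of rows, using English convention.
Insert each entry of the permutation into P by Schensted row insertion, recording in Q the position of each new cell.

Insert 2: appended to row 1. P = [[2]].
Insert 4: appended to row 1. P = [[2, 4]].
Insert 1: 1 bumps 2 from row 1; 2 starts row 2. P = [[1, 4], [2]].
Insert 3: 3 bumps 4 from row 1; 4 appends to row 2. P = [[1, 3], [2, 4]].

So P = [[1, 3], [2, 4]], Q = [[1, 2], [3, 4]].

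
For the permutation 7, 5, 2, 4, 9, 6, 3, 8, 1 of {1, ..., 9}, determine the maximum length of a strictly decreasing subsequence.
5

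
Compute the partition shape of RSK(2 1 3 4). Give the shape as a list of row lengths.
Row-insert each entry into an empty tableau.

After inserting 2: P = [[2]].
After inserting 1: P = [[1], [2]].
After inserting 3: P = [[1, 3], [2]].
After inserting 4: P = [[1, 3, 4], [2]].

The final insertion tableau P = [[1, 3, 4], [2]] has shape [3, 1].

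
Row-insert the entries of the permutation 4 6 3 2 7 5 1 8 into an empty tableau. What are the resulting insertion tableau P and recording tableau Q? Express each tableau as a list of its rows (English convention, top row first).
P = [[1, 5, 7, 8], [2, 6], [3], [4]], Q = [[1, 2, 5, 8], [3, 6], [4], [7]]

Insert each entry of the permutation into P by Schensted row insertion, recording in Q the position of each new cell.

Insert 4: appended to row 1. P = [[4]].
Insert 6: appended to row 1. P = [[4, 6]].
Insert 3: 3 bumps 4 from row 1; 4 starts row 2. P = [[3, 6], [4]].
Insert 2: 2 bumps 3 from row 1; 3 bumps 4 from row 2; 4 starts row 3. P = [[2, 6], [3], [4]].
Insert 7: appended to row 1. P = [[2, 6, 7], [3], [4]].
Insert 5: 5 bumps 6 from row 1; 6 appends to row 2. P = [[2, 5, 7], [3, 6], [4]].
Insert 1: 1 bumps 2 from row 1; 2 bumps 3 from row 2; 3 bumps 4 from row 3; 4 starts row 4. P = [[1, 5, 7], [2, 6], [3], [4]].
Insert 8: appended to row 1. P = [[1, 5, 7, 8], [2, 6], [3], [4]].

So P = [[1, 5, 7, 8], [2, 6], [3], [4]], Q = [[1, 2, 5, 8], [3, 6], [4], [7]].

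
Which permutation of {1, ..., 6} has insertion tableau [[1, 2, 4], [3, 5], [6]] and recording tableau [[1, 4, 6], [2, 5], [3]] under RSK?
6 3 1 5 2 4

Reverse the RSK construction: for i from n down to 1, find the cell of Q containing i, remove the entry at that cell from P, and reverse-bump it up through P; the value ejected from row 1 is w(i).

Step i=6: Q has 6 at row 1, column 3; remove that cell from P, ejecting 4. So w(6) = 4. P is now [[1, 2], [3, 5], [6]].
Step i=5: Q has 5 at row 2, column 2; remove 5 from row 2 of P and reverse-bump: 5 enters row 1 and ejects 2. So w(5) = 2. P is now [[1, 5], [3], [6]].
Step i=4: Q has 4 at row 1, column 2; remove that cell from P, ejecting 5. So w(4) = 5. P is now [[1], [3], [6]].
Step i=3: Q has 3 at row 3, column 1; remove 6 from row 3 of P and reverse-bump: 6 enters row 2 and ejects 3; 3 enters row 1 and ejects 1. So w(3) = 1. P is now [[3], [6]].
Step i=2: Q has 2 at row 2, column 1; remove 6 from row 2 of P and reverse-bump: 6 enters row 1 and ejects 3. So w(2) = 3. P is now [[6]].
Step i=1: Q has 1 at row 1, column 1; remove that cell from P, ejecting 6. So w(1) = 6. P is now [].

So w = 6 3 1 5 2 4.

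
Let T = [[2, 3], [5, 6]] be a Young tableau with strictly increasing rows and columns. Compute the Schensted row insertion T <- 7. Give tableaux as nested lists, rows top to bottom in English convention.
[[2, 3, 7], [5, 6]]

7 is larger than every entry of row 1, so it is appended to row 1. The new tableau is [[2, 3, 7], [5, 6]].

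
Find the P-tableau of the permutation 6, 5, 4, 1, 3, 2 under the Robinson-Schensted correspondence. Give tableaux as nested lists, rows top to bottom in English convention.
After inserting 6: P = [[6]].
After inserting 5: P = [[5], [6]].
After inserting 4: P = [[4], [5], [6]].
After inserting 1: P = [[1], [4], [5], [6]].
After inserting 3: P = [[1, 3], [4], [5], [6]].
After inserting 2: P = [[1, 2], [3], [4], [5], [6]].

So P = [[1, 2], [3], [4], [5], [6]].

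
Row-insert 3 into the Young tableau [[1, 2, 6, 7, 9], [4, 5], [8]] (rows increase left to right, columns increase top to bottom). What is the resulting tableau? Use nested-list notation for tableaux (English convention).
In row 1, 3 replaces 6 (the leftmost entry greater than 3); 6 is bumped to row 2. 6 is appended to row 2. The new tableau is [[1, 2, 3, 7, 9], [4, 5, 6], [8]].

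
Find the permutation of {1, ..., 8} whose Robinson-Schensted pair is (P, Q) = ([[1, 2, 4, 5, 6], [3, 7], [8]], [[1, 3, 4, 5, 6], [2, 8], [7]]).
8 1 3 4 5 7 2 6

Reverse the RSK construction: for i from n down to 1, find the cell of Q containing i, remove the entry at that cell from P, and reverse-bump it up through P; the value ejected from row 1 is w(i).

Step i=8: Q has 8 at row 2, column 2; remove 7 from row 2 of P and reverse-bump: 7 enters row 1 and ejects 6. So w(8) = 6. P is now [[1, 2, 4, 5, 7], [3], [8]].
Step i=7: Q has 7 at row 3, column 1; remove 8 from row 3 of P and reverse-bump: 8 enters row 2 and ejects 3; 3 enters row 1 and ejects 2. So w(7) = 2. P is now [[1, 3, 4, 5, 7], [8]].
Step i=6: Q has 6 at row 1, column 5; remove that cell from P, ejecting 7. So w(6) = 7. P is now [[1, 3, 4, 5], [8]].
Step i=5: Q has 5 at row 1, column 4; remove that cell from P, ejecting 5. So w(5) = 5. P is now [[1, 3, 4], [8]].
Step i=4: Q has 4 at row 1, column 3; remove that cell from P, ejecting 4. So w(4) = 4. P is now [[1, 3], [8]].
Step i=3: Q has 3 at row 1, column 2; remove that cell from P, ejecting 3. So w(3) = 3. P is now [[1], [8]].
Step i=2: Q has 2 at row 2, column 1; remove 8 from row 2 of P and reverse-bump: 8 enters row 1 and ejects 1. So w(2) = 1. P is now [[8]].
Step i=1: Q has 1 at row 1, column 1; remove that cell from P, ejecting 8. So w(1) = 8. P is now [].

So w = 8 1 3 4 5 7 2 6.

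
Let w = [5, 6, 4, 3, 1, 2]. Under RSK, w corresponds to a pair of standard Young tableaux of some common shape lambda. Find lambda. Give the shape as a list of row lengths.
Row-insert each entry into an empty tableau.

After inserting 5: P = [[5]].
After inserting 6: P = [[5, 6]].
After inserting 4: P = [[4, 6], [5]].
After inserting 3: P = [[3, 6], [4], [5]].
After inserting 1: P = [[1, 6], [3], [4], [5]].
After inserting 2: P = [[1, 2], [3, 6], [4], [5]].

The final insertion tableau P = [[1, 2], [3, 6], [4], [5]] has shape [2, 2, 1, 1].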